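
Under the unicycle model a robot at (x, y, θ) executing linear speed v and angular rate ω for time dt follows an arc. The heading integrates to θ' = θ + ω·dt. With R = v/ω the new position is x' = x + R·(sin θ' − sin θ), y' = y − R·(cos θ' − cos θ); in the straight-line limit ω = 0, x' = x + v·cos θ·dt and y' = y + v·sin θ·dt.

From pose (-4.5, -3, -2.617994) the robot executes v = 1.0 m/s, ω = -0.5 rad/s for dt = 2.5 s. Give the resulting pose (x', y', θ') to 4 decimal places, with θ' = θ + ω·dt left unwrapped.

(-6.8284, -2.7631, -3.8680)

θ' = -2.6180 + -0.5·2.5 = -3.8680
R = v/ω = 1.0/-0.5 = -2.0000
x' = -4.5 + -2.0000·(sin -3.8680 − sin -2.6180) = -6.8284
y' = -3 − -2.0000·(cos -3.8680 − cos -2.6180) = -2.7631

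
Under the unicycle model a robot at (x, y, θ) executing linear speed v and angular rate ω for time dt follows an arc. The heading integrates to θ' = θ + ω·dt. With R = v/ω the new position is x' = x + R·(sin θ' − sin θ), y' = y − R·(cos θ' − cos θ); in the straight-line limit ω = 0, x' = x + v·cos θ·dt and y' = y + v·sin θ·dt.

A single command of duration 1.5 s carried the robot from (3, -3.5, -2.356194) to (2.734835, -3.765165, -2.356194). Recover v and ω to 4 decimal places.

v = 0.2500, ω = 0.0000

Δθ = -2.356194 − -2.356194 = 0.000000
ω = Δθ/dt = 0.000000/1.5 = 0.0000
ω = 0 → v = (Δx·cos θ + Δy·sin θ)/dt = 0.2500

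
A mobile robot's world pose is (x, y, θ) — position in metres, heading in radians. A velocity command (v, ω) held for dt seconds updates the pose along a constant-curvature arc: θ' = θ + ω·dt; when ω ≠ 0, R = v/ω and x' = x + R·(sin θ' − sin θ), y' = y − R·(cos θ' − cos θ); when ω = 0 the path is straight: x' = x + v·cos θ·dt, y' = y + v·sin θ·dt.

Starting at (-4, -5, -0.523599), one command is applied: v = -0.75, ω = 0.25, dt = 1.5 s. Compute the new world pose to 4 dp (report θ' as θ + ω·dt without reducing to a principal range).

(-5.0558, -4.6311, -0.1486)

θ' = -0.5236 + 0.25·1.5 = -0.1486
R = v/ω = -0.75/0.25 = -3.0000
x' = -4 + -3.0000·(sin -0.1486 − sin -0.5236) = -5.0558
y' = -5 − -3.0000·(cos -0.1486 − cos -0.5236) = -4.6311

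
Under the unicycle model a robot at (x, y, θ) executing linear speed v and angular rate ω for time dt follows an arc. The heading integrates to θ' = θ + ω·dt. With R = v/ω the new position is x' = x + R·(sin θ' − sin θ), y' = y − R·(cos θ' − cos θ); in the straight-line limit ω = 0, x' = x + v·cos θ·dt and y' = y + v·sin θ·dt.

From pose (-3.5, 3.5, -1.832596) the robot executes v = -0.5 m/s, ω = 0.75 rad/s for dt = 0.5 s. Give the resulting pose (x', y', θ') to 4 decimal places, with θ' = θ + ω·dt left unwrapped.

(-3.4816, 3.7479, -1.4576)

θ' = -1.8326 + 0.75·0.5 = -1.4576
R = v/ω = -0.5/0.75 = -0.6667
x' = -3.5 + -0.6667·(sin -1.4576 − sin -1.8326) = -3.4816
y' = 3.5 − -0.6667·(cos -1.4576 − cos -1.8326) = 3.7479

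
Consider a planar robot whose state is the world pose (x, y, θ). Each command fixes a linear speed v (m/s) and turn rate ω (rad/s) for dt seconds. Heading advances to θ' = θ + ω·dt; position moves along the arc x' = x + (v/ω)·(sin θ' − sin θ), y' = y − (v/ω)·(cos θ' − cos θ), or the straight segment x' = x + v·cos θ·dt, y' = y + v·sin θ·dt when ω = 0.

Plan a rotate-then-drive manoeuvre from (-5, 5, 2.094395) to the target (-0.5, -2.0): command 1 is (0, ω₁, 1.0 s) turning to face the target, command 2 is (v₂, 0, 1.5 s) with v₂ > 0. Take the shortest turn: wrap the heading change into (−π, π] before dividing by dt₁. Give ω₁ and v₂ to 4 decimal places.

heading to target = atan2(-2−5, -0.5−-5) = -0.9995
Δθ = wrap(-0.9995 − 2.0944) = -3.0939; ω₁ = Δθ/dt₁ = -3.0939
distance = √((-0.5−-5)² + (-2−5)²) = 8.3217; v₂ = distance/dt₂ = 5.5478

ω₁ = -3.0939, v₂ = 5.5478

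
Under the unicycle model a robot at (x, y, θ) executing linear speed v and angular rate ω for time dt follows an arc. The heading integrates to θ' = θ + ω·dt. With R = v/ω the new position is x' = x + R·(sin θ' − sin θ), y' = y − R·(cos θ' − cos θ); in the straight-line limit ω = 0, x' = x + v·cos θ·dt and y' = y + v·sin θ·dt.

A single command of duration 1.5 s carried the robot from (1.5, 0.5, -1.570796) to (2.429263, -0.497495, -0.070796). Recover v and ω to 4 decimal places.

v = 1.0000, ω = 1.0000

Δθ = -0.070796 − -1.570796 = 1.500000
ω = Δθ/dt = 1.500000/1.5 = 1.0000
R = −Δy/(cos θ' − cos θ) = 1.0000
v = R·ω = 1.0000·1.0000 = 1.0000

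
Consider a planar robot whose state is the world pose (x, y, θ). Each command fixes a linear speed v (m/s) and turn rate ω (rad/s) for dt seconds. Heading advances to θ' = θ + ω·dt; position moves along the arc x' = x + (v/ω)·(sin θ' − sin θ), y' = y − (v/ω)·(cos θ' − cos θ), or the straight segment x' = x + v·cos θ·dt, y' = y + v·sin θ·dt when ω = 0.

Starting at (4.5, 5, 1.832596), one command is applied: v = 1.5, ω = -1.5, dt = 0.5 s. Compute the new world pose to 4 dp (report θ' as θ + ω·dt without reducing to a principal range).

θ' = 1.8326 + -1.5·0.5 = 1.0826
R = v/ω = 1.5/-1.5 = -1.0000
x' = 4.5 + -1.0000·(sin 1.0826 − sin 1.8326) = 4.5827
y' = 5 − -1.0000·(cos 1.0826 − cos 1.8326) = 5.7279

(4.5827, 5.7279, 1.0826)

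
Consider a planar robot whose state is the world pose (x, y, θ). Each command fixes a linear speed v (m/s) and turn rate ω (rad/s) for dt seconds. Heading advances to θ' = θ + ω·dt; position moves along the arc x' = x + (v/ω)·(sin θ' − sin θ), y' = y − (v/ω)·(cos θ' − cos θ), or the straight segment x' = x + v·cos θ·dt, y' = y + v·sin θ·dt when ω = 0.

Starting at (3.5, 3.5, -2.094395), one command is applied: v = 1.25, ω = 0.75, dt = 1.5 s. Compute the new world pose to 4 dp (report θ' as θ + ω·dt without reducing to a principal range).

θ' = -2.0944 + 0.75·1.5 = -0.9694
R = v/ω = 1.25/0.75 = 1.6667
x' = 3.5 + 1.6667·(sin -0.9694 − sin -2.0944) = 3.5691
y' = 3.5 − 1.6667·(cos -0.9694 − cos -2.0944) = 1.7237

(3.5691, 1.7237, -0.9694)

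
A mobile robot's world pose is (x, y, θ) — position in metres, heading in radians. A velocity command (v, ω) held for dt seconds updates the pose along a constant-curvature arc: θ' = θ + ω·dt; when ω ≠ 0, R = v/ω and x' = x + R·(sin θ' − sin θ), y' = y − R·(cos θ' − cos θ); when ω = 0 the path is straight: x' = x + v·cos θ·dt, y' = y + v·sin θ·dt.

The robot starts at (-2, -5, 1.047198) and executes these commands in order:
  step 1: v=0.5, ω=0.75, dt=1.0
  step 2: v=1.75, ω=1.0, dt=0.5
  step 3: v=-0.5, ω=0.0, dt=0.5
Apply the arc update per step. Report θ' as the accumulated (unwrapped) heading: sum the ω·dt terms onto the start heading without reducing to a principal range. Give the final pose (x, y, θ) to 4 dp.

step 1: θ'=1.7972 (R=0.6667) → pose (-1.9277, -4.5170, 1.7972)
step 2: θ'=2.2972 (R=1.7500) → pose (-2.3248, -3.7475, 2.2972)
step 3: θ'=2.2972 (straight) → pose (-2.1587, -3.9344, 2.2972)

(-2.1587, -3.9344, 2.2972)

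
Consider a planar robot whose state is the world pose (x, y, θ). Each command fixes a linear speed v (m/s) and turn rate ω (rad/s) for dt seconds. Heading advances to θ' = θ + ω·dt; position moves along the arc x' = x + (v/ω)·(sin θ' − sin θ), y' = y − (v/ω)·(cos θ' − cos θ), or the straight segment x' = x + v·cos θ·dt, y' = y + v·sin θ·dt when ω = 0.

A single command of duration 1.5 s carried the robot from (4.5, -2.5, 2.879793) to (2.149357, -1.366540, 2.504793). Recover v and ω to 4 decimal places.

v = 1.7500, ω = -0.2500

Δθ = 2.504793 − 2.879793 = -0.375000
ω = Δθ/dt = -0.375000/1.5 = -0.2500
R = Δx/(sin θ' − sin θ) = -7.0000
v = R·ω = -7.0000·-0.2500 = 1.7500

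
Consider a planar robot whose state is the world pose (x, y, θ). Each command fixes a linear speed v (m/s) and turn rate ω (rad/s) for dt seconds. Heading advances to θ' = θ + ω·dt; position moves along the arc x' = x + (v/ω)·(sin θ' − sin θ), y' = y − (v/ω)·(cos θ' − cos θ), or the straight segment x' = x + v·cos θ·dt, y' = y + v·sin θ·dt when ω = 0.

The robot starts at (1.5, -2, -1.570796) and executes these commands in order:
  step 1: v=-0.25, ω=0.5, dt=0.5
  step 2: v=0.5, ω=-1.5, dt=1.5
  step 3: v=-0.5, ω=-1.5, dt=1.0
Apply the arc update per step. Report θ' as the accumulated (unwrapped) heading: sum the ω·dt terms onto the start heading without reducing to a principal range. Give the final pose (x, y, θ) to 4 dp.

(1.1962, -2.6819, -5.0708)

step 1: θ'=-1.3208 (R=-0.5000) → pose (1.4845, -1.8763, -1.3208)
step 2: θ'=-3.5708 (R=-0.3333) → pose (1.0228, -2.2619, -3.5708)
step 3: θ'=-5.0708 (R=0.3333) → pose (1.1962, -2.6819, -5.0708)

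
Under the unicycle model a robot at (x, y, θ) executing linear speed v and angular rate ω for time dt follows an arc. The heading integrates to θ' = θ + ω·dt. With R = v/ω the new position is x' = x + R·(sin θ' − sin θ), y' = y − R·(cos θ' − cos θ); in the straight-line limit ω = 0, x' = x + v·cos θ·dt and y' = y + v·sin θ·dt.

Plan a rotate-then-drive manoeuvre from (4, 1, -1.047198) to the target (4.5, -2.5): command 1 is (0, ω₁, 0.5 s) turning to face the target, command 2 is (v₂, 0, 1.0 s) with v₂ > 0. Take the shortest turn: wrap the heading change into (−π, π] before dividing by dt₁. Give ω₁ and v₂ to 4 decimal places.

ω₁ = -0.7634, v₂ = 3.5355

heading to target = atan2(-2.5−1, 4.5−4) = -1.4289
Δθ = wrap(-1.4289 − -1.0472) = -0.3817; ω₁ = Δθ/dt₁ = -0.7634
distance = √((4.5−4)² + (-2.5−1)²) = 3.5355; v₂ = distance/dt₂ = 3.5355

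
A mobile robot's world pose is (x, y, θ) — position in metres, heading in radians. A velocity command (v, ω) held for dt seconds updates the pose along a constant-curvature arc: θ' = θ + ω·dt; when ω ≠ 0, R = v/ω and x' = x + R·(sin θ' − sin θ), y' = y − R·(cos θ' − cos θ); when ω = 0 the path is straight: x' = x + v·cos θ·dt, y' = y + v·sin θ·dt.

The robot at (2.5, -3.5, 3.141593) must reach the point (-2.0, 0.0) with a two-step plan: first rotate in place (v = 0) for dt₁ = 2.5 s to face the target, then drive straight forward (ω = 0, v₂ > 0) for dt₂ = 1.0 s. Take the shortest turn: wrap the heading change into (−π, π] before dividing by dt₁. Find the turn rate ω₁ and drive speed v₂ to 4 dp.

ω₁ = -0.2644, v₂ = 5.7009

heading to target = atan2(0−-3.5, -2−2.5) = 2.4805
Δθ = wrap(2.4805 − 3.1416) = -0.6610; ω₁ = Δθ/dt₁ = -0.2644
distance = √((-2−2.5)² + (0−-3.5)²) = 5.7009; v₂ = distance/dt₂ = 5.7009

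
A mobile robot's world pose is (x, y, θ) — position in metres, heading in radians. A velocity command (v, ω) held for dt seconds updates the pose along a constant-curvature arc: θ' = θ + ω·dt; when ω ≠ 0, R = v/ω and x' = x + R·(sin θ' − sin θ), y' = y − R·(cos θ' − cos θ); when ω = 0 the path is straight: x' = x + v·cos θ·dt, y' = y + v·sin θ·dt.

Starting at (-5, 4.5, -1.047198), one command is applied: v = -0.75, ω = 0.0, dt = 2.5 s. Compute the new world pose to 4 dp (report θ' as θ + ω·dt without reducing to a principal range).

(-5.9375, 6.1238, -1.0472)

θ' = -1.0472 + 0.0·2.5 = -1.0472
ω = 0 → straight: x' = -5 + -0.75·cos(-1.0472)·2.5 = -5.9375
y' = 4.5 + -0.75·sin(-1.0472)·2.5 = 6.1238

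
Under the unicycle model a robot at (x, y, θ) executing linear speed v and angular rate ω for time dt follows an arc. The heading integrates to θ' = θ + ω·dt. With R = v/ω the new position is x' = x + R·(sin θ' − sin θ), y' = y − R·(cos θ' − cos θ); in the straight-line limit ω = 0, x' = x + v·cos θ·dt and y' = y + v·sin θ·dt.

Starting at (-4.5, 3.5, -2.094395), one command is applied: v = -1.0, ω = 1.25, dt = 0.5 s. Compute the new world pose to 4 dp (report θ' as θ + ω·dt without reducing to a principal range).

(-4.3969, 3.9810, -1.4694)

θ' = -2.0944 + 1.25·0.5 = -1.4694
R = v/ω = -1.0/1.25 = -0.8000
x' = -4.5 + -0.8000·(sin -1.4694 − sin -2.0944) = -4.3969
y' = 3.5 − -0.8000·(cos -1.4694 − cos -2.0944) = 3.9810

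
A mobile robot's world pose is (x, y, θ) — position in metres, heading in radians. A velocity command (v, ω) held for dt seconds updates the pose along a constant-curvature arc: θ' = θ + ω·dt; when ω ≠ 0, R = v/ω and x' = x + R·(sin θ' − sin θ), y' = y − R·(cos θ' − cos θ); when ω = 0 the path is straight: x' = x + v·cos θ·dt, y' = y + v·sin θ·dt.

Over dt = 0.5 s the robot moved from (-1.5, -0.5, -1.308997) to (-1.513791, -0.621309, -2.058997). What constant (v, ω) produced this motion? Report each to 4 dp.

Δθ = -2.058997 − -1.308997 = -0.750000
ω = Δθ/dt = -0.750000/0.5 = -1.5000
R = −Δy/(cos θ' − cos θ) = -0.1667
v = R·ω = -0.1667·-1.5000 = 0.2500

v = 0.2500, ω = -1.5000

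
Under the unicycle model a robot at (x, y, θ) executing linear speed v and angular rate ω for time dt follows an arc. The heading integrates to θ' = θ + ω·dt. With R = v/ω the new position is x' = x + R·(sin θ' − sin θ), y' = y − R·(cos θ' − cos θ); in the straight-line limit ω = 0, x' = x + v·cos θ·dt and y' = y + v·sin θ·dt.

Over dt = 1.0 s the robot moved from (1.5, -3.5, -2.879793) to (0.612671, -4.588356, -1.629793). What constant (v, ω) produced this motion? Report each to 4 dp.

v = 1.5000, ω = 1.2500

Δθ = -1.629793 − -2.879793 = 1.250000
ω = Δθ/dt = 1.250000/1.0 = 1.2500
R = −Δy/(cos θ' − cos θ) = 1.2000
v = R·ω = 1.2000·1.2500 = 1.5000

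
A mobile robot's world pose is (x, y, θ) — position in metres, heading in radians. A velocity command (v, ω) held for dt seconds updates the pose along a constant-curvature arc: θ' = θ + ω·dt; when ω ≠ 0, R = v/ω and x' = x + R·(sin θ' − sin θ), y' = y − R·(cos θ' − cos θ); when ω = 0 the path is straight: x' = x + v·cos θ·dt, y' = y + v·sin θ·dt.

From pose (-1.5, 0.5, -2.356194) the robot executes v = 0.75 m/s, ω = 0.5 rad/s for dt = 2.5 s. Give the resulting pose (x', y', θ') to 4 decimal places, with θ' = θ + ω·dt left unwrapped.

(-1.7803, -1.2328, -1.1062)

θ' = -2.3562 + 0.5·2.5 = -1.1062
R = v/ω = 0.75/0.5 = 1.5000
x' = -1.5 + 1.5000·(sin -1.1062 − sin -2.3562) = -1.7803
y' = 0.5 − 1.5000·(cos -1.1062 − cos -2.3562) = -1.2328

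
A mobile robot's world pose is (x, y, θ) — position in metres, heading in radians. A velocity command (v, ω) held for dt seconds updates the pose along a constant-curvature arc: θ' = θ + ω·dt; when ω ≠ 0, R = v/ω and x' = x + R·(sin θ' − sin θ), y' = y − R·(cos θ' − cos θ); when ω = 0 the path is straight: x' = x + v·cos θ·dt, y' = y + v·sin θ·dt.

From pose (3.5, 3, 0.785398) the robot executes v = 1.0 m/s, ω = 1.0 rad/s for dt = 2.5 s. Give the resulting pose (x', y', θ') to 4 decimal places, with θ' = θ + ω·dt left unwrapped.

θ' = 0.7854 + 1.0·2.5 = 3.2854
R = v/ω = 1.0/1.0 = 1.0000
x' = 3.5 + 1.0000·(sin 3.2854 − sin 0.7854) = 2.6496
y' = 3 − 1.0000·(cos 3.2854 − cos 0.7854) = 4.6968

(2.6496, 4.6968, 3.2854)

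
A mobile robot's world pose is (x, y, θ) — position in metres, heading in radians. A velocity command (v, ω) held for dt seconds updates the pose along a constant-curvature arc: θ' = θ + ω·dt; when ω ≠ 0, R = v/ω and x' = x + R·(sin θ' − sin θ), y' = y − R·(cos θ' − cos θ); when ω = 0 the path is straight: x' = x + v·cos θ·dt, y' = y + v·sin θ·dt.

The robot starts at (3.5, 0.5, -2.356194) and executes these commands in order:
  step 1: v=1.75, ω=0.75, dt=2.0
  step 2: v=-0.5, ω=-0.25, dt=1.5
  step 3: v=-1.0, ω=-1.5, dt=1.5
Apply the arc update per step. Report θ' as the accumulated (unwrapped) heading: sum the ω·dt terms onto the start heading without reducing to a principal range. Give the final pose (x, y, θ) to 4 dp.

(3.8630, -1.1839, -3.4812)

step 1: θ'=-0.8562 (R=2.3333) → pose (3.3874, -2.6790, -0.8562)
step 2: θ'=-1.2312 (R=2.0000) → pose (3.0124, -2.0346, -1.2312)
step 3: θ'=-3.4812 (R=0.6667) → pose (3.8630, -1.1839, -3.4812)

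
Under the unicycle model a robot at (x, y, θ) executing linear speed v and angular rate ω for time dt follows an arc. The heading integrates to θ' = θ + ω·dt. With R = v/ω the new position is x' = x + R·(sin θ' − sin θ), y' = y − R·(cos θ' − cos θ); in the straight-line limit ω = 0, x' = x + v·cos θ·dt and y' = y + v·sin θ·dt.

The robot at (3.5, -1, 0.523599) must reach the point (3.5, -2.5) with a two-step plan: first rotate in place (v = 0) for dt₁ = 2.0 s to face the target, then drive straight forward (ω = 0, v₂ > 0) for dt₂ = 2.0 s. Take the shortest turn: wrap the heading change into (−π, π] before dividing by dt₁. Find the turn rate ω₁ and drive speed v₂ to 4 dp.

ω₁ = -1.0472, v₂ = 0.7500

heading to target = atan2(-2.5−-1, 3.5−3.5) = -1.5708
Δθ = wrap(-1.5708 − 0.5236) = -2.0944; ω₁ = Δθ/dt₁ = -1.0472
distance = √((3.5−3.5)² + (-2.5−-1)²) = 1.5000; v₂ = distance/dt₂ = 0.7500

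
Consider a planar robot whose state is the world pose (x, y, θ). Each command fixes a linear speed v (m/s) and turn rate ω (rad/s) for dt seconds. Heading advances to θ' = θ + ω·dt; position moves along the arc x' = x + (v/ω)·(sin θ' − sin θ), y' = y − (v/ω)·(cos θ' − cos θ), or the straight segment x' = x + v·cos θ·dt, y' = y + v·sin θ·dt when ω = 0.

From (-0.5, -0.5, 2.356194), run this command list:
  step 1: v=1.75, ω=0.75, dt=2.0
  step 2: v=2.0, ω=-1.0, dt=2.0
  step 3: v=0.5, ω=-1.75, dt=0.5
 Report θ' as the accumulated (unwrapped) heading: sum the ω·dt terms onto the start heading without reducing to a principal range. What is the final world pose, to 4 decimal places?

(-6.8720, 0.7995, 0.9812)

step 1: θ'=3.8562 (R=2.3333) → pose (-3.6790, -0.3874, 3.8562)
step 2: θ'=1.8562 (R=-2.0000) → pose (-6.9087, 0.5602, 1.8562)
step 3: θ'=0.9812 (R=-0.2857) → pose (-6.8720, 0.7995, 0.9812)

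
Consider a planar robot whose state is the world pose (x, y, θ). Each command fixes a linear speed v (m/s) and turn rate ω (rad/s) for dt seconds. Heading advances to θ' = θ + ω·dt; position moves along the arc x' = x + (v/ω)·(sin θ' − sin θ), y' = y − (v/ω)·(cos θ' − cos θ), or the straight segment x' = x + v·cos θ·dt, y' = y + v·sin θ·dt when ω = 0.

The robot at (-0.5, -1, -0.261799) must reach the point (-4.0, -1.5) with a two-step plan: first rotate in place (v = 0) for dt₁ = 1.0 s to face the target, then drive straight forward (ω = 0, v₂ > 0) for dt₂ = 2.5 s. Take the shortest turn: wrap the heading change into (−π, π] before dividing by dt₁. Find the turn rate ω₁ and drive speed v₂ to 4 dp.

heading to target = atan2(-1.5−-1, -4−-0.5) = -2.9997
Δθ = wrap(-2.9997 − -0.2618) = -2.7379; ω₁ = Δθ/dt₁ = -2.7379
distance = √((-4−-0.5)² + (-1.5−-1)²) = 3.5355; v₂ = distance/dt₂ = 1.4142

ω₁ = -2.7379, v₂ = 1.4142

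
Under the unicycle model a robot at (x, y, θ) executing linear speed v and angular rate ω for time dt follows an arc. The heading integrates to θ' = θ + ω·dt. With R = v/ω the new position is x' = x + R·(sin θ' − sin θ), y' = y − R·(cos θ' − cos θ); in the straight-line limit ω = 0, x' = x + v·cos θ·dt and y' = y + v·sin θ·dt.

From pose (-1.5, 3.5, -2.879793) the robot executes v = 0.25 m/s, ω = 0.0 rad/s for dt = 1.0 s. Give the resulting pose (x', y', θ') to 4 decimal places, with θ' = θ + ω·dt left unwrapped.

θ' = -2.8798 + 0.0·1.0 = -2.8798
ω = 0 → straight: x' = -1.5 + 0.25·cos(-2.8798)·1.0 = -1.7415
y' = 3.5 + 0.25·sin(-2.8798)·1.0 = 3.4353

(-1.7415, 3.4353, -2.8798)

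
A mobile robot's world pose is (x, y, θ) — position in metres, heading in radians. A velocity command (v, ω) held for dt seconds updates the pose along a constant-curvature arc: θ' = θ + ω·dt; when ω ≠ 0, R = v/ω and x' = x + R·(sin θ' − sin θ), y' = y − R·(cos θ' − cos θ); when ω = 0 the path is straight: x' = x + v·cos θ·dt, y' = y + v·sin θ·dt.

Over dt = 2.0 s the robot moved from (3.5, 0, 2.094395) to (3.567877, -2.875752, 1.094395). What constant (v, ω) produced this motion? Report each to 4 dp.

v = -1.5000, ω = -0.5000

Δθ = 1.094395 − 2.094395 = -1.000000
ω = Δθ/dt = -1.000000/2.0 = -0.5000
R = −Δy/(cos θ' − cos θ) = 3.0000
v = R·ω = 3.0000·-0.5000 = -1.5000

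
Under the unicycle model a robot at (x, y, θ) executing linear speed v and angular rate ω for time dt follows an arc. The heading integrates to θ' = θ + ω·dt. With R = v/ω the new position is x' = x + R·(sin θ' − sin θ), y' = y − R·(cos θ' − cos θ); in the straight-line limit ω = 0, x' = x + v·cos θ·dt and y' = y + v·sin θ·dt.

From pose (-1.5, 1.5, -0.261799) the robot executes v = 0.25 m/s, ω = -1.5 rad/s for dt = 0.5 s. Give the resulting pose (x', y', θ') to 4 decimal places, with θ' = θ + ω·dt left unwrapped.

(-1.4018, 1.4274, -1.0118)

θ' = -0.2618 + -1.5·0.5 = -1.0118
R = v/ω = 0.25/-1.5 = -0.1667
x' = -1.5 + -0.1667·(sin -1.0118 − sin -0.2618) = -1.4018
y' = 1.5 − -0.1667·(cos -1.0118 − cos -0.2618) = 1.4274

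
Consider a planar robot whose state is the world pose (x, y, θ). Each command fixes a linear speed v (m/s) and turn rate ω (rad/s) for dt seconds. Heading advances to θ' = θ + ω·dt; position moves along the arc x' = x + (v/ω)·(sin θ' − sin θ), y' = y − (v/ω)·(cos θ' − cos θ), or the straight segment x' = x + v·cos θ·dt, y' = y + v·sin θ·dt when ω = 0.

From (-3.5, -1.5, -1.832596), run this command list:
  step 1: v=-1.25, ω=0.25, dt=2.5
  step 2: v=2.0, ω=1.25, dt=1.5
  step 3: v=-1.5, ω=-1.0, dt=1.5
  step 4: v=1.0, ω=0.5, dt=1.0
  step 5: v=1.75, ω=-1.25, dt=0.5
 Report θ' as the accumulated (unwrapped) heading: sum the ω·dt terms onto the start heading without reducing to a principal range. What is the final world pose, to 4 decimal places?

(-1.6936, -0.0112, -0.9576)

step 1: θ'=-1.2076 (R=-5.0000) → pose (-3.6558, 1.5704, -1.2076)
step 2: θ'=0.6674 (R=1.6000) → pose (-1.1699, 0.8822, 0.6674)
step 3: θ'=-0.8326 (R=1.5000) → pose (-3.2078, 1.0509, -0.8326)
step 4: θ'=-0.3326 (R=2.0000) → pose (-2.3814, 0.5064, -0.3326)
step 5: θ'=-0.9576 (R=-1.4000) → pose (-1.6936, -0.0112, -0.9576)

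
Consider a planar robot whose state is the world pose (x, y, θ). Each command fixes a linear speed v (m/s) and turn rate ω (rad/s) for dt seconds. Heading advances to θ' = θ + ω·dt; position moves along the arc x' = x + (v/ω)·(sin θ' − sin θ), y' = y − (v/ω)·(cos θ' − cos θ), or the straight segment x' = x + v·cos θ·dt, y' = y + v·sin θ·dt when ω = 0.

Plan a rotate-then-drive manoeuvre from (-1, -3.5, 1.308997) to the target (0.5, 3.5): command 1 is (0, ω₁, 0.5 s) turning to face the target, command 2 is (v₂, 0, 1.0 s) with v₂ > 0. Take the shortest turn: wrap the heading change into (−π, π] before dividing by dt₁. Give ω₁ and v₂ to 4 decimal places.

ω₁ = 0.1014, v₂ = 7.1589

heading to target = atan2(3.5−-3.5, 0.5−-1) = 1.3597
Δθ = wrap(1.3597 − 1.3090) = 0.0507; ω₁ = Δθ/dt₁ = 0.1014
distance = √((0.5−-1)² + (3.5−-3.5)²) = 7.1589; v₂ = distance/dt₂ = 7.1589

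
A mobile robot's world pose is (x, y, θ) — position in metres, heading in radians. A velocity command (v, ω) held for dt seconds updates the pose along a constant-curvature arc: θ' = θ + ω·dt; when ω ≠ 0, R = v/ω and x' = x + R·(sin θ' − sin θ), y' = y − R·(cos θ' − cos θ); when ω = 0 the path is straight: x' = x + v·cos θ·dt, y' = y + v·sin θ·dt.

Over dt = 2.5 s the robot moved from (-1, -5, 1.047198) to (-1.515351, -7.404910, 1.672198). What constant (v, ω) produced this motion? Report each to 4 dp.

v = -1.0000, ω = 0.2500

Δθ = 1.672198 − 1.047198 = 0.625000
ω = Δθ/dt = 0.625000/2.5 = 0.2500
R = −Δy/(cos θ' − cos θ) = -4.0000
v = R·ω = -4.0000·0.2500 = -1.0000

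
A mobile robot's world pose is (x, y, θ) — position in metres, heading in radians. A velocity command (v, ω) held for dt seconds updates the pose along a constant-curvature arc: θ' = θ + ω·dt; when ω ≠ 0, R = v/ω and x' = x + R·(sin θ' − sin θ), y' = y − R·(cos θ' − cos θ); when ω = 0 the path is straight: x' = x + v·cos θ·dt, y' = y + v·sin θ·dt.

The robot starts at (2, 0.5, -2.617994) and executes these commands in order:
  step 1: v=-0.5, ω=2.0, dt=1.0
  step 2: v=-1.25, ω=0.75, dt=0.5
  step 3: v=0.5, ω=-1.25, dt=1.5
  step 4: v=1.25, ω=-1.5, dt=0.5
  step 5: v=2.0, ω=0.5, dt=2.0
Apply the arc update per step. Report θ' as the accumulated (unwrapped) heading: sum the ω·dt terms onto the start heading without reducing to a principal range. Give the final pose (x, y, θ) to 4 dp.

step 1: θ'=-0.6180 (R=-0.2500) → pose (2.0199, 0.9203, -0.6180)
step 2: θ'=-0.2430 (R=-1.6667) → pose (1.4552, 1.1796, -0.2430)
step 3: θ'=-2.1180 (R=-0.4000) → pose (1.7005, 0.5832, -2.1180)
step 4: θ'=-2.8680 (R=-0.8333) → pose (1.2141, 0.2144, -2.8680)
step 5: θ'=-1.8680 (R=4.0000) → pose (-1.5298, -2.4654, -1.8680)

(-1.5298, -2.4654, -1.8680)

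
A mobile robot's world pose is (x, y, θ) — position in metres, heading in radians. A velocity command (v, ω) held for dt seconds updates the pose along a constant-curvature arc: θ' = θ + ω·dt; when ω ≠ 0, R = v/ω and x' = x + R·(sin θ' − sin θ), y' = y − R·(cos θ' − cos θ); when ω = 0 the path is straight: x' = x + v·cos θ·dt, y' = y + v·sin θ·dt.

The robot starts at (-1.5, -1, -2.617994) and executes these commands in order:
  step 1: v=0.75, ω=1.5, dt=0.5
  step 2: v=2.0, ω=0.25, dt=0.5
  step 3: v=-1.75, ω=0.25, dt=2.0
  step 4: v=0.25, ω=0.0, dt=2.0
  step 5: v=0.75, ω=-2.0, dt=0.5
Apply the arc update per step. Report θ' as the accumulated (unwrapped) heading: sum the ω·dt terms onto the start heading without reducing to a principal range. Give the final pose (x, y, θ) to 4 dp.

step 1: θ'=-1.8680 (R=0.5000) → pose (-1.7281, -1.2866, -1.8680)
step 2: θ'=-1.7430 (R=8.0000) → pose (-1.9605, -2.2585, -1.7430)
step 3: θ'=-1.2430 (R=-7.0000) → pose (-2.2297, 1.1946, -1.2430)
step 4: θ'=-1.2430 (straight) → pose (-2.0687, 0.7213, -1.2430)
step 5: θ'=-2.2430 (R=-0.3750) → pose (-2.1303, 0.3670, -2.2430)

(-2.1303, 0.3670, -2.2430)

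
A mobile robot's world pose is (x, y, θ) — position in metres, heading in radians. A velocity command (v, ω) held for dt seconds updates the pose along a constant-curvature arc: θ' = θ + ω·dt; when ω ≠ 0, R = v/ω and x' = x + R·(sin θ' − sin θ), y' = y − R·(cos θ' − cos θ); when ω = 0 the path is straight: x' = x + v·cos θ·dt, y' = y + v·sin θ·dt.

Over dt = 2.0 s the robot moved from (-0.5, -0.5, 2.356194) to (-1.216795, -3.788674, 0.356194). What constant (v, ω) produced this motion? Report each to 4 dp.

v = -2.0000, ω = -1.0000

Δθ = 0.356194 − 2.356194 = -2.000000
ω = Δθ/dt = -2.000000/2.0 = -1.0000
R = −Δy/(cos θ' − cos θ) = 2.0000
v = R·ω = 2.0000·-1.0000 = -2.0000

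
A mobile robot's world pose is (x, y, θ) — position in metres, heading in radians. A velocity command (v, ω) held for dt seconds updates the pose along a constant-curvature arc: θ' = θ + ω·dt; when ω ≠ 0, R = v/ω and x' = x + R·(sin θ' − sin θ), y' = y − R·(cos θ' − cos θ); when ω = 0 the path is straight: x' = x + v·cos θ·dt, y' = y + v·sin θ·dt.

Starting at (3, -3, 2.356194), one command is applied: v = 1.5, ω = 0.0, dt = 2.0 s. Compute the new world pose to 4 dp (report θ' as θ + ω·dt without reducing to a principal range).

θ' = 2.3562 + 0.0·2.0 = 2.3562
ω = 0 → straight: x' = 3 + 1.5·cos(2.3562)·2.0 = 0.8787
y' = -3 + 1.5·sin(2.3562)·2.0 = -0.8787

(0.8787, -0.8787, 2.3562)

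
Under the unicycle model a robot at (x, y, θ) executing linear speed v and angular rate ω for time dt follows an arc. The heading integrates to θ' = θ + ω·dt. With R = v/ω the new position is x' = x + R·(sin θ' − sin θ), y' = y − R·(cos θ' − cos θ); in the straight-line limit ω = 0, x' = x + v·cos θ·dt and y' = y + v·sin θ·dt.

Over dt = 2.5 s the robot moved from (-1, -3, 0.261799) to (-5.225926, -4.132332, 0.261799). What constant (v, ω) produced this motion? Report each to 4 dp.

Δθ = 0.261799 − 0.261799 = 0.000000
ω = Δθ/dt = 0.000000/2.5 = 0.0000
ω = 0 → v = (Δx·cos θ + Δy·sin θ)/dt = -1.7500

v = -1.7500, ω = 0.0000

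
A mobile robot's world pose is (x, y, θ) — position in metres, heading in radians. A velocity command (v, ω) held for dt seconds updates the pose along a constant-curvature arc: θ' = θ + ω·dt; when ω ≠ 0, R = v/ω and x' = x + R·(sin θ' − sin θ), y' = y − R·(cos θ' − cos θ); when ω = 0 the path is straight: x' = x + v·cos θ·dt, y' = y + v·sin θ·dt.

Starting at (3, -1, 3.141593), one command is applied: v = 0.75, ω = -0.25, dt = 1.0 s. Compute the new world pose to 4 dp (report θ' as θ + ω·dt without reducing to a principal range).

(2.2578, -0.9067, 2.8916)

θ' = 3.1416 + -0.25·1.0 = 2.8916
R = v/ω = 0.75/-0.25 = -3.0000
x' = 3 + -3.0000·(sin 2.8916 − sin 3.1416) = 2.2578
y' = -1 − -3.0000·(cos 2.8916 − cos 3.1416) = -0.9067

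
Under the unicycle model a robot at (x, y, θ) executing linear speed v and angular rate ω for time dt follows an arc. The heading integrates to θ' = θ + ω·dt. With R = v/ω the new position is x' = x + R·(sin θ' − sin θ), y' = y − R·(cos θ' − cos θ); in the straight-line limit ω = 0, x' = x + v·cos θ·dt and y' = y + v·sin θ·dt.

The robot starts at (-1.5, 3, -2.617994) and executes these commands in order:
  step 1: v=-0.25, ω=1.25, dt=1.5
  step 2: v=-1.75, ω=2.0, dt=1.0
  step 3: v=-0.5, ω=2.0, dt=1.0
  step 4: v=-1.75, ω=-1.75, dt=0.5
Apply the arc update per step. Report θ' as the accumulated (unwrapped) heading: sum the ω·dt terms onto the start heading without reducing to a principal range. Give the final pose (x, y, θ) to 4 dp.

step 1: θ'=-0.7430 (R=-0.2000) → pose (-1.4647, 3.3205, -0.7430)
step 2: θ'=1.2570 (R=-0.8750) → pose (-2.8889, 2.9462, 1.2570)
step 3: θ'=3.2570 (R=-0.2500) → pose (-2.6223, 2.6207, 3.2570)
step 4: θ'=2.3820 (R=1.0000) → pose (-1.8185, 2.3525, 2.3820)

(-1.8185, 2.3525, 2.3820)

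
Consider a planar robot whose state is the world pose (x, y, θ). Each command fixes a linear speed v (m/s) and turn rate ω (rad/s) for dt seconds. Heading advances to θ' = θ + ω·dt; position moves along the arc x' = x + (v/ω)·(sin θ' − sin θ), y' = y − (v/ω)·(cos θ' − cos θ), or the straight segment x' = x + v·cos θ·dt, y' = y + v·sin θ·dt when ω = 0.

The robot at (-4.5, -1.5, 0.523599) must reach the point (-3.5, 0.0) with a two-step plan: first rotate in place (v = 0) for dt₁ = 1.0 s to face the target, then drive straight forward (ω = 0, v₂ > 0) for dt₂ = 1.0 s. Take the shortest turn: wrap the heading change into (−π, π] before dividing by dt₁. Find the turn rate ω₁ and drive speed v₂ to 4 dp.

ω₁ = 0.4592, v₂ = 1.8028

heading to target = atan2(0−-1.5, -3.5−-4.5) = 0.9828
Δθ = wrap(0.9828 − 0.5236) = 0.4592; ω₁ = Δθ/dt₁ = 0.4592
distance = √((-3.5−-4.5)² + (0−-1.5)²) = 1.8028; v₂ = distance/dt₂ = 1.8028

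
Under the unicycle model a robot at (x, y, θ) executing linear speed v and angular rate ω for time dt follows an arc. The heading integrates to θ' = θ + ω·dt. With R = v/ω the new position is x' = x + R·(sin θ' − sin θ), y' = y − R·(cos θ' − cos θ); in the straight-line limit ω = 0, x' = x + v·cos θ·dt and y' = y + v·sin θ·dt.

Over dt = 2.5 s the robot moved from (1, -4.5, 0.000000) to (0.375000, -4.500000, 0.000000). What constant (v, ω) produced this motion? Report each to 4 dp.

Δθ = 0.000000 − 0.000000 = 0.000000
ω = Δθ/dt = 0.000000/2.5 = 0.0000
ω = 0 → v = (Δx·cos θ + Δy·sin θ)/dt = -0.2500

v = -0.2500, ω = 0.0000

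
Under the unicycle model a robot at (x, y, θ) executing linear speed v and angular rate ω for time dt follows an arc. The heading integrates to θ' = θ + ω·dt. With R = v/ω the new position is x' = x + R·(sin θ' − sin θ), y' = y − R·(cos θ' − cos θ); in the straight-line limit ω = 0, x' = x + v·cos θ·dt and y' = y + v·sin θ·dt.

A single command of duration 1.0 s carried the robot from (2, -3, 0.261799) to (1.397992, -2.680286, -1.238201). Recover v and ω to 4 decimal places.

v = -0.7500, ω = -1.5000

Δθ = -1.238201 − 0.261799 = -1.500000
ω = Δθ/dt = -1.500000/1.0 = -1.5000
R = Δx/(sin θ' − sin θ) = 0.5000
v = R·ω = 0.5000·-1.5000 = -0.7500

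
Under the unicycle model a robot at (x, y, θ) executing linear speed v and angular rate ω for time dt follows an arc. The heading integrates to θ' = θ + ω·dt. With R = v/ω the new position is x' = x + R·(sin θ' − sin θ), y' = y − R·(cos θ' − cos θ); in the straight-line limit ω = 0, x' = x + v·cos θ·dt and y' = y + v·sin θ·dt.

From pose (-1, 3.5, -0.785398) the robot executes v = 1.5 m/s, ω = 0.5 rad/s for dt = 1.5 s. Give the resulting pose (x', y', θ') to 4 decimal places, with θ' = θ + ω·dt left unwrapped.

(1.0151, 2.6232, -0.0354)

θ' = -0.7854 + 0.5·1.5 = -0.0354
R = v/ω = 1.5/0.5 = 3.0000
x' = -1 + 3.0000·(sin -0.0354 − sin -0.7854) = 1.0151
y' = 3.5 − 3.0000·(cos -0.0354 − cos -0.7854) = 2.6232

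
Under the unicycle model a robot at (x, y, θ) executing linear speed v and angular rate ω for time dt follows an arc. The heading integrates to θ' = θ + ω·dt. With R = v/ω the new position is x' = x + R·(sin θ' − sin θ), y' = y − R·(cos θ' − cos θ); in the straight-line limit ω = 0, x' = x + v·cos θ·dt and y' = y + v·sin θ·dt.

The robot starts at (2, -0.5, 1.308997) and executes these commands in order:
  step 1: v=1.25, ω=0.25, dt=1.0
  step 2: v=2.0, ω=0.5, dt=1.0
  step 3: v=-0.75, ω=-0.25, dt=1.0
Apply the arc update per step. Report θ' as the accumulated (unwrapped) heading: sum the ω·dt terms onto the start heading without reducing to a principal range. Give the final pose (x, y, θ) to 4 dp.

step 1: θ'=1.5590 (R=5.0000) → pose (2.1700, 0.7351, 1.5590)
step 2: θ'=2.0590 (R=4.0000) → pose (1.7030, 2.6584, 2.0590)
step 3: θ'=1.8090 (R=3.0000) → pose (1.9688, 1.9592, 1.8090)

(1.9688, 1.9592, 1.8090)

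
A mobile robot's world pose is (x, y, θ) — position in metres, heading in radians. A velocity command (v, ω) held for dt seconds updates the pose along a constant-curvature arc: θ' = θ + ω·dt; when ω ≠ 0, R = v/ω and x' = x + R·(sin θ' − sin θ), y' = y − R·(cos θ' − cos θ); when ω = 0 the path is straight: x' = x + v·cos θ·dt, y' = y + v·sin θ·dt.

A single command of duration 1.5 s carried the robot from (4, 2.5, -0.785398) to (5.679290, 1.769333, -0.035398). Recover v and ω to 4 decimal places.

v = 1.2500, ω = 0.5000

Δθ = -0.035398 − -0.785398 = 0.750000
ω = Δθ/dt = 0.750000/1.5 = 0.5000
R = Δx/(sin θ' − sin θ) = 2.5000
v = R·ω = 2.5000·0.5000 = 1.2500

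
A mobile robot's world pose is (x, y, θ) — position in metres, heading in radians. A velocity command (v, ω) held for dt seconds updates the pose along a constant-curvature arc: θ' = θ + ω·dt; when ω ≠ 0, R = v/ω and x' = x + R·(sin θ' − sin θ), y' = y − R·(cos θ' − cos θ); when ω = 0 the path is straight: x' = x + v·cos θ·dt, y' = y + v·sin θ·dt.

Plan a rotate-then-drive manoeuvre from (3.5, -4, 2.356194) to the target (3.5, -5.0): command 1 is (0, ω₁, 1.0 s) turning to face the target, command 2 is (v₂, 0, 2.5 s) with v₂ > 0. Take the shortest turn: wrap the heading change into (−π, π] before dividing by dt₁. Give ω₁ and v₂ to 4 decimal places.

ω₁ = 2.3562, v₂ = 0.4000

heading to target = atan2(-5−-4, 3.5−3.5) = -1.5708
Δθ = wrap(-1.5708 − 2.3562) = 2.3562; ω₁ = Δθ/dt₁ = 2.3562
distance = √((3.5−3.5)² + (-5−-4)²) = 1.0000; v₂ = distance/dt₂ = 0.4000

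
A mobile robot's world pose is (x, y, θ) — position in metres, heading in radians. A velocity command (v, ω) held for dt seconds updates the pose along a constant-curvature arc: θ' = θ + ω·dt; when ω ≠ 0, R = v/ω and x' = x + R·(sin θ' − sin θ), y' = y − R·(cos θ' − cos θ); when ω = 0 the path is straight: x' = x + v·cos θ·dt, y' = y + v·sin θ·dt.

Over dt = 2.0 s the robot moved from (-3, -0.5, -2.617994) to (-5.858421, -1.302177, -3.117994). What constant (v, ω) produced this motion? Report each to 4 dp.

v = 1.5000, ω = -0.2500

Δθ = -3.117994 − -2.617994 = -0.500000
ω = Δθ/dt = -0.500000/2.0 = -0.2500
R = Δx/(sin θ' − sin θ) = -6.0000
v = R·ω = -6.0000·-0.2500 = 1.5000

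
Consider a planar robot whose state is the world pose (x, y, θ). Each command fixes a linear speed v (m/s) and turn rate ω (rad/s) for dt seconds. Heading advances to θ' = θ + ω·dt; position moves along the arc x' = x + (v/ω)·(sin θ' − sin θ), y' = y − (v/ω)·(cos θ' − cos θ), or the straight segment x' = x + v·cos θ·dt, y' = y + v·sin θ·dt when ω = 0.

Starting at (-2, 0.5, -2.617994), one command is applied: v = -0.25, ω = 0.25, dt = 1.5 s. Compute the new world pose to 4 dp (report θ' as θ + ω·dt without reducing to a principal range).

(-1.7175, 0.7433, -2.2430)

θ' = -2.6180 + 0.25·1.5 = -2.2430
R = v/ω = -0.25/0.25 = -1.0000
x' = -2 + -1.0000·(sin -2.2430 − sin -2.6180) = -1.7175
y' = 0.5 − -1.0000·(cos -2.2430 − cos -2.6180) = 0.7433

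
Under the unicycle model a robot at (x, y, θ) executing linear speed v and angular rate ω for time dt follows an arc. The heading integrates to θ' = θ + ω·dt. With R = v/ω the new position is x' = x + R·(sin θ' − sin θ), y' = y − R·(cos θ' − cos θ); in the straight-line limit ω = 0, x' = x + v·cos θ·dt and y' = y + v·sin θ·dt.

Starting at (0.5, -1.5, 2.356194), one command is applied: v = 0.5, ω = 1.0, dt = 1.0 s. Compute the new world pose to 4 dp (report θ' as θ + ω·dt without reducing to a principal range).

(0.0400, -1.3650, 3.3562)

θ' = 2.3562 + 1.0·1.0 = 3.3562
R = v/ω = 0.5/1.0 = 0.5000
x' = 0.5 + 0.5000·(sin 3.3562 − sin 2.3562) = 0.0400
y' = -1.5 − 0.5000·(cos 3.3562 − cos 2.3562) = -1.3650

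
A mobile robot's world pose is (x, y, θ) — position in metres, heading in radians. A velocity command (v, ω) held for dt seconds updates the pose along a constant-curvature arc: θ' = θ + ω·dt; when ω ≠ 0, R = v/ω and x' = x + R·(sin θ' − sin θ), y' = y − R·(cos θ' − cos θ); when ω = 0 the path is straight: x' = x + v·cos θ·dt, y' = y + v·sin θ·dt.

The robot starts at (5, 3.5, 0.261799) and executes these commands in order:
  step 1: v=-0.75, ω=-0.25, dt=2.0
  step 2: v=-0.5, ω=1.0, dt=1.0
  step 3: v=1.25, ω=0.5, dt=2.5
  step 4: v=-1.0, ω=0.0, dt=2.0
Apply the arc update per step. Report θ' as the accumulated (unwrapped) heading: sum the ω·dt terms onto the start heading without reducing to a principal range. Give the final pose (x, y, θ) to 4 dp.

step 1: θ'=-0.2382 (R=3.0000) → pose (3.5157, 3.4825, -0.2382)
step 2: θ'=0.7618 (R=-0.5000) → pose (3.0526, 3.3584, 0.7618)
step 3: θ'=2.0118 (R=2.5000) → pose (3.5878, 6.2345, 2.0118)
step 4: θ'=2.0118 (straight) → pose (4.4415, 4.4259, 2.0118)

(4.4415, 4.4259, 2.0118)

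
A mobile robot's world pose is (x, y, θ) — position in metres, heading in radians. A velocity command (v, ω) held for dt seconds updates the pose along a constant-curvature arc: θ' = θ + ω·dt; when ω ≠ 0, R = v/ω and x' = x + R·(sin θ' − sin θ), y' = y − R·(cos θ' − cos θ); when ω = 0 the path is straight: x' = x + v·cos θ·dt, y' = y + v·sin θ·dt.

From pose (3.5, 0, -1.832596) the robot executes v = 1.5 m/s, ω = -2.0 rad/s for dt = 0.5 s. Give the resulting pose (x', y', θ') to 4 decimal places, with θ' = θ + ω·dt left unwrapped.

θ' = -1.8326 + -2.0·0.5 = -2.8326
R = v/ω = 1.5/-2.0 = -0.7500
x' = 3.5 + -0.7500·(sin -2.8326 − sin -1.8326) = 3.0036
y' = 0 − -0.7500·(cos -2.8326 − cos -1.8326) = -0.5204

(3.0036, -0.5204, -2.8326)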